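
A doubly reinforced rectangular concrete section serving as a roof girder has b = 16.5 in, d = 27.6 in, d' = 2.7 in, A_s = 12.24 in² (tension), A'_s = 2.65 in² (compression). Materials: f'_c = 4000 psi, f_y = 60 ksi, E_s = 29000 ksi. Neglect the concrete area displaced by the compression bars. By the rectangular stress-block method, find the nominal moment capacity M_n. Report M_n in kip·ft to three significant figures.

Assume both steels yield.
a = (A_s − A'_s) f_y/(0.85 f'_c b) = (12.24 − 2.65) × 60/(0.85 × 4 × 16.5) = 10.257 in.
c = a/β₁ = 10.257/0.85 = 12.067 in; ε'_s = 0.003(c − d')/c = 0.0023 ≥ ε_y = 0.0021, so the compression steel yields.
M_n = (A_s − A'_s) f_y (d − a/2) + A'_s f_y (d − d') = 575.4 × (27.6 − 5.1285) + 159 × (27.6 − 2.7) = 12930.1 + 3959.1 = 16889.2 kip·in = 16889.2/12 = 1407.43 kip·ft.

M_n ≈ 1410 kip·ft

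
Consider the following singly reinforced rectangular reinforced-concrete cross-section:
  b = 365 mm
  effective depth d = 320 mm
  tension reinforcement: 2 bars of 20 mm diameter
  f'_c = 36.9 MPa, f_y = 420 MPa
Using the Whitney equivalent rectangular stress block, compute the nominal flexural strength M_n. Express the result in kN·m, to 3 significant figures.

A_s = 2 × 314 = 628 mm².
T = A_s f_y = 628 × 420 = 263760 N = 263.76 kN.
From C = T: a = T/(0.85 f'_c b) = 263760/(0.85 × 36.9 × 365) = 23.04 mm.
M_n = T(d − a/2) = 263.76 kN × (320 − 11.52) mm = 81.36 kN·m.

M_n ≈ 81.4 kN·m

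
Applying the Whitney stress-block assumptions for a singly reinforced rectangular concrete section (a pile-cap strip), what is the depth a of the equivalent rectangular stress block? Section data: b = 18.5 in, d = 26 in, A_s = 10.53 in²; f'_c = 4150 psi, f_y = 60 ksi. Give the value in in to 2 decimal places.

a ≈ 9.68 in

T = A_s f_y = 10.53 × 60 = 631.8 kips.
a = T/(0.85 f'_c b) = 631.8/(0.85 × 4.15 × 18.5) = 9.68 in.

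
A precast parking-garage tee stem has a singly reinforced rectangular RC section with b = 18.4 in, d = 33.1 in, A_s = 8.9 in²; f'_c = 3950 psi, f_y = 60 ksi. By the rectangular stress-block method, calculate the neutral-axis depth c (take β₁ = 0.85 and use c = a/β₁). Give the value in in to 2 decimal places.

c ≈ 10.17 in

T = A_s f_y = 8.9 × 60 = 534 kips.
a = T/(0.85 f'_c b) = 534/(0.85 × 3.95 × 18.4) = 8.6439 in.
With β₁ = 0.85, c = a/β₁ = 8.6439/0.85 = 10.17 in.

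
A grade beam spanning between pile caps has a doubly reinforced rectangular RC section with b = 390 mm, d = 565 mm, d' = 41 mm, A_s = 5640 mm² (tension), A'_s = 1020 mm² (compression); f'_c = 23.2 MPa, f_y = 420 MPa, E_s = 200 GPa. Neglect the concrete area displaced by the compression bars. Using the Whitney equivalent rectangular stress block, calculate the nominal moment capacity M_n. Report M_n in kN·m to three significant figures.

M_n ≈ 1080 kN·m

Assume both tension and compression steel yield.
Net tension couple steel: A_s − A'_s = 4620 mm².
a = (A_s − A'_s) f_y / (0.85 f'_c b) = 1940400/(0.85 × 23.2 × 390) = 252.30 mm.
c = a/β₁ = 252.30/0.85 = 296.82 mm; ε'_s = 0.003(c − d')/c = 0.0026 ≥ f_y/E_s = 0.0021, so compression steel does yield.
M_n = (A_s − A'_s) f_y (d − a/2) + A'_s f_y (d − d') = [1940400 × (565 − 126.15) + 428400 × (565 − 41)] × 10⁻⁶ = 851.54 + 224.48 = 1076.02 kN·m.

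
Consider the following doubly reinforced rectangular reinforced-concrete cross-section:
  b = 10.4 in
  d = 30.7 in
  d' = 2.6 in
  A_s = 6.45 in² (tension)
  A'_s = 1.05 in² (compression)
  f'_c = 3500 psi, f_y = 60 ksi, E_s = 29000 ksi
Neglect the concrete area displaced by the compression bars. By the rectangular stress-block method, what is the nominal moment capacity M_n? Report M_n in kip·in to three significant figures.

M_n ≈ 10000 kip·in

Assume both steels yield.
a = (A_s − A'_s) f_y/(0.85 f'_c b) = (6.45 − 1.05) × 60/(0.85 × 3.5 × 10.4) = 10.472 in.
c = a/β₁ = 10.472/0.85 = 12.320 in; ε'_s = 0.003(c − d')/c = 0.0024 ≥ ε_y = 0.0021, so the compression steel yields.
M_n = (A_s − A'_s) f_y (d − a/2) + A'_s f_y (d − d') = 324 × (30.7 − 5.236) + 63 × (30.7 − 2.6) = 8250.3 + 1770.3 = 10020.6 kip·in.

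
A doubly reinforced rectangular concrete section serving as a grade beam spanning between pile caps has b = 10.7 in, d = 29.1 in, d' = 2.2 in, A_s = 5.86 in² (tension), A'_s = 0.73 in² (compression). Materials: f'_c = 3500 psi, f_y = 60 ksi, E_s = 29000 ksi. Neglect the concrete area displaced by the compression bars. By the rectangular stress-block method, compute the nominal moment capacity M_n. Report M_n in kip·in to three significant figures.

Assume both steels yield.
a = (A_s − A'_s) f_y/(0.85 f'_c b) = (5.86 − 0.73) × 60/(0.85 × 3.5 × 10.7) = 9.669 in.
c = a/β₁ = 9.669/0.85 = 11.375 in; ε'_s = 0.003(c − d')/c = 0.0024 ≥ ε_y = 0.0021, so the compression steel yields.
M_n = (A_s − A'_s) f_y (d − a/2) + A'_s f_y (d − d') = 307.8 × (29.1 − 4.8345) + 43.8 × (29.1 − 2.2) = 7468.9 + 1178.2 = 8647.1 kip·in.

M_n ≈ 8650 kip·in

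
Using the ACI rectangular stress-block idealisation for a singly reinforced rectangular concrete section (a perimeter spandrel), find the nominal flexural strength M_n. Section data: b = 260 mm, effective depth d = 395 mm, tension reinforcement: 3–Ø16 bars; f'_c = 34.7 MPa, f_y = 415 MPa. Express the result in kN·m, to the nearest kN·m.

M_n ≈ 95 kN·m

A_s = 3 × 201 = 603 mm².
T = A_s f_y = 603 × 415 = 250245 N = 250.245 kN.
From C = T: a = T/(0.85 f'_c b) = 250245/(0.85 × 34.7 × 260) = 32.63 mm.
M_n = T(d − a/2) = 250.245 kN × (395 − 16.315) mm = 94.76 kN·m.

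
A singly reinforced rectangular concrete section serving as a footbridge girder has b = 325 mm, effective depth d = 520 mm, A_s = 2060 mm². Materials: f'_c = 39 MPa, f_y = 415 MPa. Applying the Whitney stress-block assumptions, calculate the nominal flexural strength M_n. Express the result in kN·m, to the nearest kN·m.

M_n ≈ 411 kN·m

T = A_s f_y = 2060 × 415 = 854900 N = 854.9 kN.
From C = T: a = T/(0.85 f'_c b) = 854900/(0.85 × 39 × 325) = 79.35 mm.
M_n = T(d − a/2) = 854.9 kN × (520 − 39.675) mm = 410.63 kN·m.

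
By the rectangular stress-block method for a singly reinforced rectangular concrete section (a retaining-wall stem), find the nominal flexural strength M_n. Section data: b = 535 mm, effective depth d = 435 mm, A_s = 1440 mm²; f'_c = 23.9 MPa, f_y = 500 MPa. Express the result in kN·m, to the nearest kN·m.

T = A_s f_y = 1440 × 500 = 720000 N = 720 kN.
From C = T: a = T/(0.85 f'_c b) = 720000/(0.85 × 23.9 × 535) = 66.25 mm.
M_n = T(d − a/2) = 720 kN × (435 − 33.125) mm = 289.35 kN·m.

M_n ≈ 289 kN·m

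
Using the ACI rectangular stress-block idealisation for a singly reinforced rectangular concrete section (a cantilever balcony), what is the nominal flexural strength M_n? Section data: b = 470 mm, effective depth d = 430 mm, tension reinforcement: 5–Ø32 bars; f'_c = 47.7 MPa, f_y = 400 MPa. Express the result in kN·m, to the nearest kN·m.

M_n ≈ 624 kN·m

A_s = 5 × 804 = 4020 mm².
T = A_s f_y = 4020 × 400 = 1608000 N = 1608 kN.
From C = T: a = T/(0.85 f'_c b) = 1608000/(0.85 × 47.7 × 470) = 84.38 mm.
M_n = T(d − a/2) = 1608 kN × (430 − 42.19) mm = 623.60 kN·m.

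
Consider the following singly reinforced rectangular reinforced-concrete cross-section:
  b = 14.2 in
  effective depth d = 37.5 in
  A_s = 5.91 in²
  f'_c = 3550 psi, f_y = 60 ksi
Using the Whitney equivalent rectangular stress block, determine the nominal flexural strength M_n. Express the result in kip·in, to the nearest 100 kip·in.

M_n ≈ 11800 kip·in

T = A_s f_y = 5.91 × 60 = 354.6 kips.
a = T/(0.85 f'_c b) = 354.6/(0.85 × 3.55 × 14.2) = 8.276 in.
M_n = T(d − a/2) = 354.6 × (37.5 − 4.138) = 11830.2 kip·in.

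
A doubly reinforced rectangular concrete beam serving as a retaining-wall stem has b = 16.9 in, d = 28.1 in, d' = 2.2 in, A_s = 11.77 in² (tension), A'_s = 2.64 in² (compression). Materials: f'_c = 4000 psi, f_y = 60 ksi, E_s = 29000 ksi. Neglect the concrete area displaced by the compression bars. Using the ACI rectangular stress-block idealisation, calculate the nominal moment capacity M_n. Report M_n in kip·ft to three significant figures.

M_n ≈ 1410 kip·ft

Assume both steels yield.
a = (A_s − A'_s) f_y/(0.85 f'_c b) = (11.77 − 2.64) × 60/(0.85 × 4 × 16.9) = 9.534 in.
c = a/β₁ = 9.534/0.85 = 11.216 in; ε'_s = 0.003(c − d')/c = 0.0024 ≥ ε_y = 0.0021, so the compression steel yields.
M_n = (A_s − A'_s) f_y (d − a/2) + A'_s f_y (d − d') = 547.8 × (28.1 − 4.767) + 158.4 × (28.1 − 2.2) = 12781.8 + 4102.6 = 16884.4 kip·in = 16884.4/12 = 1407.03 kip·ft.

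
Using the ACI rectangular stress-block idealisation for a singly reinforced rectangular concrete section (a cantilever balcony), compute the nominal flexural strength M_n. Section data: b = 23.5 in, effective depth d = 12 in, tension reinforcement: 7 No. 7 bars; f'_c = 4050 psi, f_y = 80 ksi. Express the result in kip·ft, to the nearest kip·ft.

M_n ≈ 278 kip·ft

A_s = 7 × 0.6 = 4.2 in².
T = A_s f_y = 4.2 × 80 = 336 kips.
a = T/(0.85 f'_c b) = 336/(0.85 × 4.05 × 23.5) = 4.153 in.
M_n = T(d − a/2) = 336 × (12 − 2.0765) = 3334.3 kip·in = 3334.3/12 = 277.86 kip·ft.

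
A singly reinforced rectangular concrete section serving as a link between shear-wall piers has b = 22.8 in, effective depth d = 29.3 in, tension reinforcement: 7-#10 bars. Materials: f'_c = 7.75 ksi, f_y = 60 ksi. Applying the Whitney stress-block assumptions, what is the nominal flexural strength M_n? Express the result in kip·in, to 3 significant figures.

A_s = 7 × 1.27 = 8.89 in².
T = A_s f_y = 8.89 × 60 = 533.4 kips.
a = T/(0.85 f'_c b) = 533.4/(0.85 × 7.75 × 22.8) = 3.551 in.
M_n = T(d − a/2) = 533.4 × (29.3 − 1.7755) = 14681.6 kip·in.

M_n ≈ 14700 kip·in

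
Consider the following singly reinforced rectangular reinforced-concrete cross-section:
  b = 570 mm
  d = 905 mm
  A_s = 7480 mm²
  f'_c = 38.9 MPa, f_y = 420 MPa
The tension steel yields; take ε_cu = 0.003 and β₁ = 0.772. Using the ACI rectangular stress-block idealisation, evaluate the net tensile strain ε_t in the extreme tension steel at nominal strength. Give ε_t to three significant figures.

a = A_s f_y/(0.85 f'_c b) = 166.69 mm.
β₁ = 0.772, so c = a/β₁ = 166.69/0.772 = 215.92 mm.
From the linear strain diagram with ε_cu = 0.003: ε_t = 0.003 (d − c)/c = 0.003 × (905 − 215.92)/215.92 = 0.00957.
Since ε_t ≥ 0.005, the section is tension-controlled.

ε_t ≈ 0.00957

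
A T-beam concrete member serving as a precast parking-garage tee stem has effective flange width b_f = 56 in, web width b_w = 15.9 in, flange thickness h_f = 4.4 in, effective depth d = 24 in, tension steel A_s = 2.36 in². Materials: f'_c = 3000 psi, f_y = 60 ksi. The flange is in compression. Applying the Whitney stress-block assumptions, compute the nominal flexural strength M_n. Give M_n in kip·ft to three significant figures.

Tension: T = A_s f_y = 2.36 × 60 = 141.6 kips.
Try a within the flange: a = T/(0.85 f'_c b_f) = 141.6/(0.85 × 3 × 56) = 0.992 in.
Since a = 0.992 ≤ h_f = 4.4 in, the stress block lies entirely in the flange; analyse as a rectangular beam of width b_f.
M_n = T(d − a/2) = 141.6 × (24 − 0.496) = 3328.2 kip·in.
M_n = 3328.2/12 = 277.35 kip·ft.

M_n ≈ 277 kip·ft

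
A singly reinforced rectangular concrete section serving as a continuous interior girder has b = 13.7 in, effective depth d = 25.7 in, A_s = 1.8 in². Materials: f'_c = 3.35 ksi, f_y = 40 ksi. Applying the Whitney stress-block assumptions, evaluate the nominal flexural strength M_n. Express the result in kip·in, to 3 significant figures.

M_n ≈ 1780 kip·in

T = A_s f_y = 1.8 × 40 = 72 kips.
a = T/(0.85 f'_c b) = 72/(0.85 × 3.35 × 13.7) = 1.846 in.
M_n = T(d − a/2) = 72 × (25.7 − 0.923) = 1783.9 kip·in.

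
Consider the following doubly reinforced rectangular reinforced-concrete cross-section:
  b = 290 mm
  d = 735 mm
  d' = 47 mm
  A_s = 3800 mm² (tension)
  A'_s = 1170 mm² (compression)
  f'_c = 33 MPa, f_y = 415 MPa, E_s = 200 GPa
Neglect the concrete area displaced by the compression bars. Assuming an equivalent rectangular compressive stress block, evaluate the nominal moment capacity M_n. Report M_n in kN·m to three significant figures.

M_n ≈ 1060 kN·m

Assume both tension and compression steel yield.
Net tension couple steel: A_s − A'_s = 2630 mm².
a = (A_s − A'_s) f_y / (0.85 f'_c b) = 1091450/(0.85 × 33 × 290) = 134.18 mm.
c = a/β₁ = 134.18/0.814 = 164.84 mm; ε'_s = 0.003(c − d')/c = 0.0021 ≥ f_y/E_s = 0.0021, so compression steel does yield.
M_n = (A_s − A'_s) f_y (d − a/2) + A'_s f_y (d − d') = [1091450 × (735 − 67.09) + 485550 × (735 − 47)] × 10⁻⁶ = 728.99 + 334.06 = 1063.05 kN·m.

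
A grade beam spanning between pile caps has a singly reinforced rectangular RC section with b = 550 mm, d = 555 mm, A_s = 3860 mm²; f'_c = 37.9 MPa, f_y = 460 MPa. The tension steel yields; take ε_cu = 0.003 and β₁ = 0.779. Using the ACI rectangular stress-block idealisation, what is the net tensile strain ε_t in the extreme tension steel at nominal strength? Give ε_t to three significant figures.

a = A_s f_y/(0.85 f'_c b) = 100.21 mm.
β₁ = 0.779, so c = a/β₁ = 100.21/0.779 = 128.64 mm.
From the linear strain diagram with ε_cu = 0.003: ε_t = 0.003 (d − c)/c = 0.003 × (555 − 128.64)/128.64 = 0.00994.
Since ε_t ≥ 0.005, the section is tension-controlled.

ε_t ≈ 0.00994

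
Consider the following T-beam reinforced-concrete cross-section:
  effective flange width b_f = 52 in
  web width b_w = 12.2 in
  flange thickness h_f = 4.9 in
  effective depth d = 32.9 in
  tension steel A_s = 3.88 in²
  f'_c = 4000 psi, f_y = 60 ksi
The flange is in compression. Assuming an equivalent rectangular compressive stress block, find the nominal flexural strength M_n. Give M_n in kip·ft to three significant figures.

M_n ≈ 625 kip·ft

Tension: T = A_s f_y = 3.88 × 60 = 232.8 kips.
Try a within the flange: a = T/(0.85 f'_c b_f) = 232.8/(0.85 × 4 × 52) = 1.317 in.
Since a = 1.317 ≤ h_f = 4.9 in, the stress block lies entirely in the flange; analyse as a rectangular beam of width b_f.
M_n = T(d − a/2) = 232.8 × (32.9 − 0.6585) = 7505.8 kip·in.
M_n = 7505.8/12 = 625.48 kip·ft.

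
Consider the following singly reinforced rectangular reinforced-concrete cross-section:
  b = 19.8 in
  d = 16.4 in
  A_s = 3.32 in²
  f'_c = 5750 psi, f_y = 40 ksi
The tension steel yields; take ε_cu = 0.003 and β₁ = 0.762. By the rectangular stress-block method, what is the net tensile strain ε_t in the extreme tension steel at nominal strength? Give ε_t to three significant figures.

a = A_s f_y/(0.85 f'_c b) = 1.372 in.
β₁ = 0.762, so c = a/β₁ = 1.372/0.762 = 1.801 in.
From the linear strain diagram with ε_cu = 0.003: ε_t = 0.003 (d − c)/c = 0.003 × (16.4 − 1.801)/1.801 = 0.0243.
Since ε_t ≥ 0.005, the section is tension-controlled.

ε_t ≈ 0.0243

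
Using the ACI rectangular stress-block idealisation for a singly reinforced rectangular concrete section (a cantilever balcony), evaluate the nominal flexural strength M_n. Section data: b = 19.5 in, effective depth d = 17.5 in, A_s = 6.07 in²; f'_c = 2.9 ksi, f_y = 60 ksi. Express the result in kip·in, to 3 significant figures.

M_n ≈ 4990 kip·in

T = A_s f_y = 6.07 × 60 = 364.2 kips.
a = T/(0.85 f'_c b) = 364.2/(0.85 × 2.9 × 19.5) = 7.577 in.
M_n = T(d − a/2) = 364.2 × (17.5 − 3.7885) = 4993.7 kip·in.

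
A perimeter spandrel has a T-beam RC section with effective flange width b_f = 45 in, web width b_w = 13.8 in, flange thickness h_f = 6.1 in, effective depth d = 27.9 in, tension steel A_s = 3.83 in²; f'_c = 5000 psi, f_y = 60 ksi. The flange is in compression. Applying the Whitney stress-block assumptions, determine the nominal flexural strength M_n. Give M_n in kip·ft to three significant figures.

Tension: T = A_s f_y = 3.83 × 60 = 229.8 kips.
Try a within the flange: a = T/(0.85 f'_c b_f) = 229.8/(0.85 × 5 × 45) = 1.202 in.
Since a = 1.202 ≤ h_f = 6.1 in, the stress block lies entirely in the flange; analyse as a rectangular beam of width b_f.
M_n = T(d − a/2) = 229.8 × (27.9 − 0.601) = 6273.3 kip·in.
M_n = 6273.3/12 = 522.78 kip·ft.

M_n ≈ 523 kip·ft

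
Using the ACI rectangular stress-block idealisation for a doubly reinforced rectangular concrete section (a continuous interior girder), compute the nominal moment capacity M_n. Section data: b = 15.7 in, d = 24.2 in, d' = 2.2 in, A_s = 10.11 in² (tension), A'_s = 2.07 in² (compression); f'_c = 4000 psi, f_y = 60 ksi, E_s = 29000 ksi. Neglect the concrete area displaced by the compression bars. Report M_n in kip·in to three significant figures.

M_n ≈ 12200 kip·in

Assume both steels yield.
a = (A_s − A'_s) f_y/(0.85 f'_c b) = (10.11 − 2.07) × 60/(0.85 × 4 × 15.7) = 9.037 in.
c = a/β₁ = 9.037/0.85 = 10.632 in; ε'_s = 0.003(c − d')/c = 0.0024 ≥ ε_y = 0.0021, so the compression steel yields.
M_n = (A_s − A'_s) f_y (d − a/2) + A'_s f_y (d − d') = 482.4 × (24.2 − 4.5185) + 124.2 × (24.2 − 2.2) = 9494.4 + 2732.4 = 12226.8 kip·in.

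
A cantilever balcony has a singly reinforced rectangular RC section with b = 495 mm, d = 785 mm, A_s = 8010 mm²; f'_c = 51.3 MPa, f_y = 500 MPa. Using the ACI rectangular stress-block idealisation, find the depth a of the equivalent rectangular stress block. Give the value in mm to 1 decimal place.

a ≈ 185.6 mm

T = A_s f_y = 8010 × 500 = 4005000 N = 4005 kN.
Setting C = 0.85 f'_c a b equal to T: a = 4005000/(0.85 × 51.3 × 495) = 185.6 mm.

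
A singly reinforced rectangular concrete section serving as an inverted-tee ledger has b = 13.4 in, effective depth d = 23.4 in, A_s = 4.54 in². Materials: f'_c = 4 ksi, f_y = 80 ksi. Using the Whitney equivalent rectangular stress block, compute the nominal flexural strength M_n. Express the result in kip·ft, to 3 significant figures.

T = A_s f_y = 4.54 × 80 = 363.2 kips.
a = T/(0.85 f'_c b) = 363.2/(0.85 × 4 × 13.4) = 7.972 in.
M_n = T(d − a/2) = 363.2 × (23.4 − 3.986) = 7051.2 kip·in = 7051.2/12 = 587.60 kip·ft.

M_n ≈ 588 kip·ft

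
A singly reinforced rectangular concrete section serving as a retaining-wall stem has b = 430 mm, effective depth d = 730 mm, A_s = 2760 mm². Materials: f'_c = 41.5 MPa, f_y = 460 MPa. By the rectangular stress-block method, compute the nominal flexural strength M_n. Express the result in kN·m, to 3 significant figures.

T = A_s f_y = 2760 × 460 = 1269600 N = 1269.6 kN.
From C = T: a = T/(0.85 f'_c b) = 1269600/(0.85 × 41.5 × 430) = 83.70 mm.
M_n = T(d − a/2) = 1269.6 kN × (730 − 41.85) mm = 873.68 kN·m.

M_n ≈ 874 kN·m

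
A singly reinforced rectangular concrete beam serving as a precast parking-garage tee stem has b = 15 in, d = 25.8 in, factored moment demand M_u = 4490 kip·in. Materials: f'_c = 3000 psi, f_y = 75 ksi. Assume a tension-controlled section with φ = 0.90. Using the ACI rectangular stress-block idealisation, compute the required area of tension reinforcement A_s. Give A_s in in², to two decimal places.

A_s ≈ 2.90 in²

M_n = M_u/φ = 4490/0.90 = 4988.89 kip·in.
From M_n = 0.85 f'_c a b (d − a/2):
a = d − √(d² − 2M_n/(0.85 f'_c b)) = 25.8 − √(25.8² − 2 × 4988.89/(0.85 × 3 × 15)) = 5.681 in.
A_s = 0.85 f'_c a b / f_y = 0.85 × 3 × 5.681 × 15 / 75 = 2.897 in².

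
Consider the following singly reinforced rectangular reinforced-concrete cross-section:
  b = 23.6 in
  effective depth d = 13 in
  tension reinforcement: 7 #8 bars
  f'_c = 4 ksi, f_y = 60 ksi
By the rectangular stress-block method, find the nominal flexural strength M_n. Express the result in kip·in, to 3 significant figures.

M_n ≈ 3630 kip·in

A_s = 7 × 0.79 = 5.53 in².
T = A_s f_y = 5.53 × 60 = 331.8 kips.
a = T/(0.85 f'_c b) = 331.8/(0.85 × 4 × 23.6) = 4.135 in.
M_n = T(d − a/2) = 331.8 × (13 − 2.0675) = 3627.4 kip·in.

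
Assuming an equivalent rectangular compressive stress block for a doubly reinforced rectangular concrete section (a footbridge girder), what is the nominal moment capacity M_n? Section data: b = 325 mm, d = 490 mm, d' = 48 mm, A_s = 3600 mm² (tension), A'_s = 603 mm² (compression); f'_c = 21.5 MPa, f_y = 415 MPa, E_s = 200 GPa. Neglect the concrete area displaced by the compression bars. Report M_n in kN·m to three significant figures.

M_n ≈ 590 kN·m

Assume both tension and compression steel yield.
Net tension couple steel: A_s − A'_s = 2997 mm².
a = (A_s − A'_s) f_y / (0.85 f'_c b) = 1243755/(0.85 × 21.5 × 325) = 209.41 mm.
c = a/β₁ = 209.41/0.85 = 246.36 mm; ε'_s = 0.003(c − d')/c = 0.0024 ≥ f_y/E_s = 0.0021, so compression steel does yield.
M_n = (A_s − A'_s) f_y (d − a/2) + A'_s f_y (d − d') = [1243755 × (490 − 104.705) + 250245 × (490 − 48)] × 10⁻⁶ = 479.21 + 110.61 = 589.82 kN·m.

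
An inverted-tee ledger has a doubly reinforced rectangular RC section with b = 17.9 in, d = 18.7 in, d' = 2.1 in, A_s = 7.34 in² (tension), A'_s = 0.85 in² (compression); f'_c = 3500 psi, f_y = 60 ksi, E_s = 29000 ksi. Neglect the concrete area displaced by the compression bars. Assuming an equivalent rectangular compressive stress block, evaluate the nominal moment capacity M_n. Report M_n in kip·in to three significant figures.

M_n ≈ 6700 kip·in

Assume both steels yield.
a = (A_s − A'_s) f_y/(0.85 f'_c b) = (7.34 − 0.85) × 60/(0.85 × 3.5 × 17.9) = 7.312 in.
c = a/β₁ = 7.312/0.85 = 8.602 in; ε'_s = 0.003(c − d')/c = 0.0023 ≥ ε_y = 0.0021, so the compression steel yields.
M_n = (A_s − A'_s) f_y (d − a/2) + A'_s f_y (d − d') = 389.4 × (18.7 − 3.656) + 51 × (18.7 − 2.1) = 5858.1 + 846.6 = 6704.7 kip·in.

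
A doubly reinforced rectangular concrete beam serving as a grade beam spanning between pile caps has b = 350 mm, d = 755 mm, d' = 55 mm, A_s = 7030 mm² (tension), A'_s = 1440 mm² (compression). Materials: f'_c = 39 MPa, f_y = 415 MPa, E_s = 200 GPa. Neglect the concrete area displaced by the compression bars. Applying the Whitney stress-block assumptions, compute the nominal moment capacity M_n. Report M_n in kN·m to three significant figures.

Assume both tension and compression steel yield.
Net tension couple steel: A_s − A'_s = 5590 mm².
a = (A_s − A'_s) f_y / (0.85 f'_c b) = 2319850/(0.85 × 39 × 350) = 199.94 mm.
c = a/β₁ = 199.94/0.771 = 259.33 mm; ε'_s = 0.003(c − d')/c = 0.0024 ≥ f_y/E_s = 0.0021, so compression steel does yield.
M_n = (A_s − A'_s) f_y (d − a/2) + A'_s f_y (d − d') = [2319850 × (755 − 99.97) + 597600 × (755 − 55)] × 10⁻⁶ = 1519.57 + 418.32 = 1937.89 kN·m.

M_n ≈ 1940 kN·m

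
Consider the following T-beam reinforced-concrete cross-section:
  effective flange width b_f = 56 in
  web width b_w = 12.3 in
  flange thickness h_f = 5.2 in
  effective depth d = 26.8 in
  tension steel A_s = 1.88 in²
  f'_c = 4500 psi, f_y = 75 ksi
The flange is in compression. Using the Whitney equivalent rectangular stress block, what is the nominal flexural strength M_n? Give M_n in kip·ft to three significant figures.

Tension: T = A_s f_y = 1.88 × 75 = 141 kips.
Try a within the flange: a = T/(0.85 f'_c b_f) = 141/(0.85 × 4.5 × 56) = 0.658 in.
Since a = 0.658 ≤ h_f = 5.2 in, the stress block lies entirely in the flange; analyse as a rectangular beam of width b_f.
M_n = T(d − a/2) = 141 × (26.8 − 0.329) = 3732.4 kip·in.
M_n = 3732.4/12 = 311.03 kip·ft.

M_n ≈ 311 kip·ft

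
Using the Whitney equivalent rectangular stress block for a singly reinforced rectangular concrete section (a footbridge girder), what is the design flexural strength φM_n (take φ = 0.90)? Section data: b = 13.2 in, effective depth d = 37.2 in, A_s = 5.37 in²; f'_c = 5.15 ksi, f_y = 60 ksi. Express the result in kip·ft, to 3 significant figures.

φM_n ≈ 832 kip·ft

T = A_s f_y = 5.37 × 60 = 322.2 kips.
a = T/(0.85 f'_c b) = 322.2/(0.85 × 5.15 × 13.2) = 5.576 in.
M_n = T(d − a/2) = 322.2 × (37.2 − 2.788) = 11087.5 kip·in = 11087.5/12 = 923.96 kip·ft.
φM_n = 0.90 × 923.96 = 831.56 kip·ft.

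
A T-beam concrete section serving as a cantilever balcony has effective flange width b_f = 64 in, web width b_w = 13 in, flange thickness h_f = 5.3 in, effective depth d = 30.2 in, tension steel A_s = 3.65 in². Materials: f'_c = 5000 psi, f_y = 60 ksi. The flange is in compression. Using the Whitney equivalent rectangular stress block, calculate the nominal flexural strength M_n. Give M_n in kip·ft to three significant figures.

M_n ≈ 544 kip·ft

Tension: T = A_s f_y = 3.65 × 60 = 219 kips.
Try a within the flange: a = T/(0.85 f'_c b_f) = 219/(0.85 × 5 × 64) = 0.805 in.
Since a = 0.805 ≤ h_f = 5.3 in, the stress block lies entirely in the flange; analyse as a rectangular beam of width b_f.
M_n = T(d − a/2) = 219 × (30.2 − 0.4025) = 6525.7 kip·in.
M_n = 6525.7/12 = 543.81 kip·ft.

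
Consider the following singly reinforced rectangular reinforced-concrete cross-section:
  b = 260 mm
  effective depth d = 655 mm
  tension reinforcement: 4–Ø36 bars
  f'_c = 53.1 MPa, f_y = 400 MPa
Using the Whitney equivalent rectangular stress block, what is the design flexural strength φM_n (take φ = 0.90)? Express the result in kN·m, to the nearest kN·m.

φM_n ≈ 858 kN·m

A_s = 4 × 1018 = 4072 mm².
T = A_s f_y = 4072 × 400 = 1628800 N = 1628.8 kN.
From C = T: a = T/(0.85 f'_c b) = 1628800/(0.85 × 53.1 × 260) = 138.80 mm.
M_n = T(d − a/2) = 1628.8 kN × (655 − 69.4) mm = 953.83 kN·m.
φM_n = 0.90 × 953.83 = 858.45 kN·m.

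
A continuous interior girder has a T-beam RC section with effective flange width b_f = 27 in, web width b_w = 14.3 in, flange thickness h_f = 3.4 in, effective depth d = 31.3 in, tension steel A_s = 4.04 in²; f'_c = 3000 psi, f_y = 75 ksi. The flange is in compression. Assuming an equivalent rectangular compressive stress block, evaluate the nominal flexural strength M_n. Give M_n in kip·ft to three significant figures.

M_n ≈ 732 kip·ft

Tension: T = A_s f_y = 4.04 × 75 = 303 kips.
Try a within the flange: a = T/(0.85 f'_c b_f) = 303/(0.85 × 3 × 27) = 4.401 in.
a = 4.401 > h_f = 3.4 in: the block extends into the web. Split into flange-overhang and web parts.
C_f = 0.85 f'_c (b_f − b_w) h_f = 0.85 × 3 × (27 − 14.3) × 3.4 = 110.1 kips.
Remaining web compression depth: a_w = (T − C_f)/(0.85 f'_c b_w) = (303 − 110.1)/(0.85 × 3 × 14.3) = 5.290 in.
M_n = C_f(d − h_f/2) + (T − C_f)(d − a_w/2) = 110.1 × (31.3 − 1.7) + 192.9 × (31.3 − 2.645) = 3259.0 + 5527.5 = 8786.5 kip·in.
M_n = 8786.5/12 = 732.21 kip·ft.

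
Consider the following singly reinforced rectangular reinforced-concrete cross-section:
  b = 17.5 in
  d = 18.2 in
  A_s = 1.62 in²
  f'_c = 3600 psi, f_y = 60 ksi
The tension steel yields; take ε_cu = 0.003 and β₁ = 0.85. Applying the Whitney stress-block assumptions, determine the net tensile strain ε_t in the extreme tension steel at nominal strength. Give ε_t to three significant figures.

a = A_s f_y/(0.85 f'_c b) = 1.815 in.
β₁ = 0.85, so c = a/β₁ = 1.815/0.85 = 2.135 in.
From the linear strain diagram with ε_cu = 0.003: ε_t = 0.003 (d − c)/c = 0.003 × (18.2 − 2.135)/2.135 = 0.0226.
Since ε_t ≥ 0.005, the section is tension-controlled.

ε_t ≈ 0.0226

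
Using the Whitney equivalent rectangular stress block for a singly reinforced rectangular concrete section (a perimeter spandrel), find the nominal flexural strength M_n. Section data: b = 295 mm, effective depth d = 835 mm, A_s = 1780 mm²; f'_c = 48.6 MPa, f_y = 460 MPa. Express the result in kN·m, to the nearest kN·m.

T = A_s f_y = 1780 × 460 = 818800 N = 818.8 kN.
From C = T: a = T/(0.85 f'_c b) = 818800/(0.85 × 48.6 × 295) = 67.19 mm.
M_n = T(d − a/2) = 818.8 kN × (835 − 33.595) mm = 656.19 kN·m.

M_n ≈ 656 kN·m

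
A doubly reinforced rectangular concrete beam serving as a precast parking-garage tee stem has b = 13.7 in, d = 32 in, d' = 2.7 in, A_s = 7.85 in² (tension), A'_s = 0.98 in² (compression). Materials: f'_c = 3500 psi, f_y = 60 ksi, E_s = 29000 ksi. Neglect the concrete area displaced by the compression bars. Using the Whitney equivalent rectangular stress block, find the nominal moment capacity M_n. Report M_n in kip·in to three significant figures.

M_n ≈ 12800 kip·in

Assume both steels yield.
a = (A_s − A'_s) f_y/(0.85 f'_c b) = (7.85 − 0.98) × 60/(0.85 × 3.5 × 13.7) = 10.113 in.
c = a/β₁ = 10.113/0.85 = 11.898 in; ε'_s = 0.003(c − d')/c = 0.0023 ≥ ε_y = 0.0021, so the compression steel yields.
M_n = (A_s − A'_s) f_y (d − a/2) + A'_s f_y (d − d') = 412.2 × (32 − 5.0565) + 58.8 × (32 − 2.7) = 11106.1 + 1722.8 = 12828.9 kip·in.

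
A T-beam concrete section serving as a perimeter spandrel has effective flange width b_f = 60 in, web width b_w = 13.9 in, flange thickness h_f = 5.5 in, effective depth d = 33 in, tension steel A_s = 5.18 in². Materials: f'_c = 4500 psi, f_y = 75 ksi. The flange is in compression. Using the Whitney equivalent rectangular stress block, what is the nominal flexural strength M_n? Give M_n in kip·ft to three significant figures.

M_n ≈ 1040 kip·ft

Tension: T = A_s f_y = 5.18 × 75 = 388.5 kips.
Try a within the flange: a = T/(0.85 f'_c b_f) = 388.5/(0.85 × 4.5 × 60) = 1.693 in.
Since a = 1.693 ≤ h_f = 5.5 in, the stress block lies entirely in the flange; analyse as a rectangular beam of width b_f.
M_n = T(d − a/2) = 388.5 × (33 − 0.8465) = 12491.6 kip·in.
M_n = 12491.6/12 = 1040.97 kip·ft.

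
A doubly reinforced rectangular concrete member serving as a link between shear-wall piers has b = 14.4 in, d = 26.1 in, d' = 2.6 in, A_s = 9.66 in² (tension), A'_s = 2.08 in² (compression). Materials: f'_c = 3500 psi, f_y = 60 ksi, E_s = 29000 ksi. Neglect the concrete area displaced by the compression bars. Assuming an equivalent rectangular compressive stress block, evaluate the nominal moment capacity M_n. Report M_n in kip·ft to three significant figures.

M_n ≈ 1030 kip·ft

Assume both steels yield.
a = (A_s − A'_s) f_y/(0.85 f'_c b) = (9.66 − 2.08) × 60/(0.85 × 3.5 × 14.4) = 10.616 in.
c = a/β₁ = 10.616/0.85 = 12.489 in; ε'_s = 0.003(c − d')/c = 0.0024 ≥ ε_y = 0.0021, so the compression steel yields.
M_n = (A_s − A'_s) f_y (d − a/2) + A'_s f_y (d − d') = 454.8 × (26.1 − 5.308) + 124.8 × (26.1 − 2.6) = 9456.2 + 2932.8 = 12389.0 kip·in = 12389.0/12 = 1032.42 kip·ft.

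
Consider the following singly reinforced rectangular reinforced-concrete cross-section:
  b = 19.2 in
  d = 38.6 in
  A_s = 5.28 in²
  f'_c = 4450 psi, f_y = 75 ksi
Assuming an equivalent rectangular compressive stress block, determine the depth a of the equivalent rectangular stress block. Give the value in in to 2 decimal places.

a ≈ 5.45 in

T = A_s f_y = 5.28 × 75 = 396 kips.
a = T/(0.85 f'_c b) = 396/(0.85 × 4.45 × 19.2) = 5.45 in.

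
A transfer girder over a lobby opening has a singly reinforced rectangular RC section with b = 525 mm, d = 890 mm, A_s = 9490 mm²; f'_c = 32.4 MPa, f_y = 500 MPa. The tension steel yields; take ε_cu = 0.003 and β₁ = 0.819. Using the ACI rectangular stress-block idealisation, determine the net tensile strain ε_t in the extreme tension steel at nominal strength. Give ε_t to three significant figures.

a = A_s f_y/(0.85 f'_c b) = 328.18 mm.
β₁ = 0.819, so c = a/β₁ = 328.18/0.819 = 400.71 mm.
From the linear strain diagram with ε_cu = 0.003: ε_t = 0.003 (d − c)/c = 0.003 × (890 − 400.71)/400.71 = 0.00366.
ε_t < 0.004 — the section is over-reinforced for flexure under ACI limits.

ε_t ≈ 0.00366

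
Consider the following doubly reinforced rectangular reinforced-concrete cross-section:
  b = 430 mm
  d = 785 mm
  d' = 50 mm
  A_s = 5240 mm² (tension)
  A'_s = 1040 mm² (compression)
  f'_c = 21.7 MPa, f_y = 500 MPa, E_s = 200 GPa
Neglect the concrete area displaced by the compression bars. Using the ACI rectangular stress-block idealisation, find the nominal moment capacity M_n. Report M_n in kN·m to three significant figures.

M_n ≈ 1750 kN·m

Assume both tension and compression steel yield.
Net tension couple steel: A_s − A'_s = 4200 mm².
a = (A_s − A'_s) f_y / (0.85 f'_c b) = 2100000/(0.85 × 21.7 × 430) = 264.77 mm.
c = a/β₁ = 264.77/0.85 = 311.49 mm; ε'_s = 0.003(c − d')/c = 0.0025 ≥ f_y/E_s = 0.0025, so compression steel does yield.
M_n = (A_s − A'_s) f_y (d − a/2) + A'_s f_y (d − d') = [2100000 × (785 − 132.385) + 520000 × (785 − 50)] × 10⁻⁶ = 1370.49 + 382.20 = 1752.69 kN·m.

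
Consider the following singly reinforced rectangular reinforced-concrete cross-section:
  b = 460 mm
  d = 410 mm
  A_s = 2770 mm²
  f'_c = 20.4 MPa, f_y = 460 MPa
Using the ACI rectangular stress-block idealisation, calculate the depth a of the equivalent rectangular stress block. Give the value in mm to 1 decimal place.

a ≈ 159.7 mm

T = A_s f_y = 2770 × 460 = 1274200 N = 1274.2 kN.
Setting C = 0.85 f'_c a b equal to T: a = 1274200/(0.85 × 20.4 × 460) = 159.7 mm.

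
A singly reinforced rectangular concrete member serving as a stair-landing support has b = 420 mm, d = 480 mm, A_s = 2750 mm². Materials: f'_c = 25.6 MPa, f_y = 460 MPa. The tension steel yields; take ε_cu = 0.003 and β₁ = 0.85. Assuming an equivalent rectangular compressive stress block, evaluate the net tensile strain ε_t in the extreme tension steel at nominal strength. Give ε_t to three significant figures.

ε_t ≈ 0.00584

a = A_s f_y/(0.85 f'_c b) = 138.41 mm.
β₁ = 0.85, so c = a/β₁ = 138.41/0.85 = 162.84 mm.
From the linear strain diagram with ε_cu = 0.003: ε_t = 0.003 (d − c)/c = 0.003 × (480 − 162.84)/162.84 = 0.00584.
Since ε_t ≥ 0.005, the section is tension-controlled.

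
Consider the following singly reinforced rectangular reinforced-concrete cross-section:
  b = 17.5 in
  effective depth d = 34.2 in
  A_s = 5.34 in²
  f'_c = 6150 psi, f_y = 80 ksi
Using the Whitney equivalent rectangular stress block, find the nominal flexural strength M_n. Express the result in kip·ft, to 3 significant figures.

T = A_s f_y = 5.34 × 80 = 427.2 kips.
a = T/(0.85 f'_c b) = 427.2/(0.85 × 6.15 × 17.5) = 4.670 in.
M_n = T(d − a/2) = 427.2 × (34.2 − 2.335) = 13612.7 kip·in = 13612.7/12 = 1134.39 kip·ft.

M_n ≈ 1130 kip·ft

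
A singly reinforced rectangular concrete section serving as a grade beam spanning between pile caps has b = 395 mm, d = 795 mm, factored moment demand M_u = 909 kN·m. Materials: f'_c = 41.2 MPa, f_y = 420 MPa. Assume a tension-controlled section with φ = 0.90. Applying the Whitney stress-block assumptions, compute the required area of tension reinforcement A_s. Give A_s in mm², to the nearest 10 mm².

M_n = M_u/φ = 909/0.90 = 1010 kN·m.
With M_n = 0.85 f'_c a b (d − a/2), solve the quadratic for a:
a = d − √(d² − 2M_n/(0.85 f'_c b)) = 795 − √(795² − 2 × 1010×10⁶/(0.85 × 41.2 × 395)) = 97.87 mm.
A_s = 0.85 f'_c a b / f_y = 0.85 × 41.2 × 97.87 × 395 / 420 = 3223.4 mm².

A_s ≈ 3220 mm²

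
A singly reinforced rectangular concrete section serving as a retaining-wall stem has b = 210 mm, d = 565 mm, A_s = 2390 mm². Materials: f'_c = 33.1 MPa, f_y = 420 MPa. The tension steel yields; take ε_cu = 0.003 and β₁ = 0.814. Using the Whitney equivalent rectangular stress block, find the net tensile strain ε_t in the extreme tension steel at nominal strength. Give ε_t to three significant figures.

ε_t ≈ 0.00512

a = A_s f_y/(0.85 f'_c b) = 169.90 mm.
β₁ = 0.814, so c = a/β₁ = 169.90/0.814 = 208.72 mm.
From the linear strain diagram with ε_cu = 0.003: ε_t = 0.003 (d − c)/c = 0.003 × (565 − 208.72)/208.72 = 0.00512.
Since ε_t ≥ 0.005, the section is tension-controlled.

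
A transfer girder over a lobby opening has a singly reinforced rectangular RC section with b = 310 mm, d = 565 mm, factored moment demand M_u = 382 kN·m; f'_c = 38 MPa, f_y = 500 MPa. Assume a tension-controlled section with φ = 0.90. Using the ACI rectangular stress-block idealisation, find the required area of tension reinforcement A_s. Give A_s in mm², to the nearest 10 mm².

M_n = M_u/φ = 382/0.90 = 424.444 kN·m.
With M_n = 0.85 f'_c a b (d − a/2), solve the quadratic for a:
a = d − √(d² − 2M_n/(0.85 f'_c b)) = 565 − √(565² − 2 × 424.444×10⁶/(0.85 × 38 × 310)) = 80.80 mm.
A_s = 0.85 f'_c a b / f_y = 0.85 × 38 × 80.80 × 310 / 500 = 1618.1 mm².

A_s ≈ 1620 mm²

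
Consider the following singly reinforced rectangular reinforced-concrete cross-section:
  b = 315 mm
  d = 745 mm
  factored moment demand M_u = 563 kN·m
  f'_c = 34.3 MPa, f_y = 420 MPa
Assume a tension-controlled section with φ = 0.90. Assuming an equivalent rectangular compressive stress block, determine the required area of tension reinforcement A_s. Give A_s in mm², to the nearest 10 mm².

A_s ≈ 2140 mm²

M_n = M_u/φ = 563/0.90 = 625.556 kN·m.
With M_n = 0.85 f'_c a b (d − a/2), solve the quadratic for a:
a = d − √(d² − 2M_n/(0.85 f'_c b)) = 745 − √(745² − 2 × 625.556×10⁶/(0.85 × 34.3 × 315)) = 97.86 mm.
A_s = 0.85 f'_c a b / f_y = 0.85 × 34.3 × 97.86 × 315 / 420 = 2139.8 mm².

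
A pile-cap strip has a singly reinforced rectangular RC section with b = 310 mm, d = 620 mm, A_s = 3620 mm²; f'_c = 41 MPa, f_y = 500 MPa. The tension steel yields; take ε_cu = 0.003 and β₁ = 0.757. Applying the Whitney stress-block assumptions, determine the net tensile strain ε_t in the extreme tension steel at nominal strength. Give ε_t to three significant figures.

a = A_s f_y/(0.85 f'_c b) = 167.54 mm.
β₁ = 0.757, so c = a/β₁ = 167.54/0.757 = 221.32 mm.
From the linear strain diagram with ε_cu = 0.003: ε_t = 0.003 (d − c)/c = 0.003 × (620 − 221.32)/221.32 = 0.00540.
Since ε_t ≥ 0.005, the section is tension-controlled.

ε_t ≈ 0.00540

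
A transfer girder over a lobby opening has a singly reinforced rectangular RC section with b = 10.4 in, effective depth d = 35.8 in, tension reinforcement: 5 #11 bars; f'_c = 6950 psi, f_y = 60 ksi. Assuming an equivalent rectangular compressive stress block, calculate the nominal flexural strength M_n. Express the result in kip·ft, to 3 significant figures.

M_n ≈ 1250 kip·ft

A_s = 5 × 1.56 = 7.8 in².
T = A_s f_y = 7.8 × 60 = 468 kips.
a = T/(0.85 f'_c b) = 468/(0.85 × 6.95 × 10.4) = 7.617 in.
M_n = T(d − a/2) = 468 × (35.8 − 3.8085) = 14972.0 kip·in = 14972.0/12 = 1247.67 kip·ft.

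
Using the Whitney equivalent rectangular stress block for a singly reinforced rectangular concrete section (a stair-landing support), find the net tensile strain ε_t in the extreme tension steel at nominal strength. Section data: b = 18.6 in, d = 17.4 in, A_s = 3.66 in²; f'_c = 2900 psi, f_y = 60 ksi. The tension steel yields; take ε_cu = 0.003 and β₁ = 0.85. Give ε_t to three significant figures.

a = A_s f_y/(0.85 f'_c b) = 4.790 in.
β₁ = 0.85, so c = a/β₁ = 4.790/0.85 = 5.635 in.
From the linear strain diagram with ε_cu = 0.003: ε_t = 0.003 (d − c)/c = 0.003 × (17.4 − 5.635)/5.635 = 0.00626.
Since ε_t ≥ 0.005, the section is tension-controlled.

ε_t ≈ 0.00626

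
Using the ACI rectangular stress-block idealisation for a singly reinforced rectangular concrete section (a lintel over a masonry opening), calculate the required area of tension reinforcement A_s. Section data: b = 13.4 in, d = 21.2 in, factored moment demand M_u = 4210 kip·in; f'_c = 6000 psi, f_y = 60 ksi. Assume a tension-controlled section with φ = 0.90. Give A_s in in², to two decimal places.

M_n = M_u/φ = 4210/0.90 = 4677.78 kip·in.
From M_n = 0.85 f'_c a b (d − a/2):
a = d − √(d² − 2M_n/(0.85 f'_c b)) = 21.2 − √(21.2² − 2 × 4677.78/(0.85 × 6 × 13.4)) = 3.521 in.
A_s = 0.85 f'_c a b / f_y = 0.85 × 6 × 3.521 × 13.4 / 60 = 4.010 in².

A_s ≈ 4.01 in²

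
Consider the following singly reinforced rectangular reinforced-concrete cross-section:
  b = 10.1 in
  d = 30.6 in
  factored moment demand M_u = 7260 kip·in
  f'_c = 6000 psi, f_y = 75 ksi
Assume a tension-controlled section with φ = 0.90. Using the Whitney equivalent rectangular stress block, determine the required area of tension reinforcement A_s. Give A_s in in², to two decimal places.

M_n = M_u/φ = 7260/0.90 = 8066.67 kip·in.
From M_n = 0.85 f'_c a b (d − a/2):
a = d − √(d² − 2M_n/(0.85 f'_c b)) = 30.6 − √(30.6² − 2 × 8066.67/(0.85 × 6 × 10.1)) = 5.637 in.
A_s = 0.85 f'_c a b / f_y = 0.85 × 6 × 5.637 × 10.1 / 75 = 3.871 in².

A_s ≈ 3.87 in²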